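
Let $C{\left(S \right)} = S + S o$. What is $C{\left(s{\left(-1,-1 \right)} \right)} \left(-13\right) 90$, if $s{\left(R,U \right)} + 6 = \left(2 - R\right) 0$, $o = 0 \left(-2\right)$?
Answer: $7020$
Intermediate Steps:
$o = 0$
$s{\left(R,U \right)} = -6$ ($s{\left(R,U \right)} = -6 + \left(2 - R\right) 0 = -6 + 0 = -6$)
$C{\left(S \right)} = S$ ($C{\left(S \right)} = S + S 0 = S + 0 = S$)
$C{\left(s{\left(-1,-1 \right)} \right)} \left(-13\right) 90 = \left(-6\right) \left(-13\right) 90 = 78 \cdot 90 = 7020$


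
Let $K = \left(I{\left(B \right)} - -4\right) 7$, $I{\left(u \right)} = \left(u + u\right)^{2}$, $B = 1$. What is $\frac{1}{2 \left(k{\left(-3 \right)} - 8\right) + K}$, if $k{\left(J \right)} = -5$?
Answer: $\frac{1}{30} \approx 0.033333$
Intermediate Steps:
$I{\left(u \right)} = 4 u^{2}$ ($I{\left(u \right)} = \left(2 u\right)^{2} = 4 u^{2}$)
$K = 56$ ($K = \left(4 \cdot 1^{2} - -4\right) 7 = \left(4 \cdot 1 + 4\right) 7 = \left(4 + 4\right) 7 = 8 \cdot 7 = 56$)
$\frac{1}{2 \left(k{\left(-3 \right)} - 8\right) + K} = \frac{1}{2 \left(-5 - 8\right) + 56} = \frac{1}{2 \left(-13\right) + 56} = \frac{1}{-26 + 56} = \frac{1}{30}$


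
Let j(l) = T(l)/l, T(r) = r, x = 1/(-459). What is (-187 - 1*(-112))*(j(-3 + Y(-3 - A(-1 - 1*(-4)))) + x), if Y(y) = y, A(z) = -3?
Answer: -11450/153 ≈ -74.837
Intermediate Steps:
x = -1/459 ≈ -0.0021787
j(l) = 1 (j(l) = l/l = 1)
(-187 - 1*(-112))*(j(-3 + Y(-3 - A(-1 - 1*(-4)))) + x) = (-187 - 1*(-112))*(1 - 1/459) = (-187 + 112)*(458/459) = -75*458/459 = -11450/153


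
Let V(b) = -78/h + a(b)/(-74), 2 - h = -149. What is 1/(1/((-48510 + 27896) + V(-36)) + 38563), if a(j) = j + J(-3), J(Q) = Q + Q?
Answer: 115170133/4441305833292 ≈ 2.5932e-5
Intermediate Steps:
h = 151 (h = 2 - 1*(-149) = 2 + 149 = 151)
J(Q) = 2*Q
a(j) = -6 + j (a(j) = j + 2*(-3) = j - 6 = -6 + j)
V(b) = -2433/5587 - b/74 (V(b) = -78/151 + (-6 + b)/(-74) = -78*1/151 + (-6 + b)*(-1/74) = -78/151 + (3/37 - b/74) = -2433/5587 - b/74)
1/(1/((-48510 + 27896) + V(-36)) + 38563) = 1/(1/((-48510 + 27896) + (-2433/5587 - 1/74*(-36))) + 38563) = 1/(1/(-20614 + (-2433/5587 + 18/37)) + 38563) = 1/(1/(-20614 + 285/5587) + 38563) = 1/(1/(-115170133/5587) + 38563) = 1/(-5587/115170133 + 38563) = 1/(4441305833292/115170133) = 115170133/4441305833292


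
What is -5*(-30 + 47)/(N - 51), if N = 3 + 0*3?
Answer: 85/48 ≈ 1.7708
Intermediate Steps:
N = 3 (N = 3 + 0 = 3)
-5*(-30 + 47)/(N - 51) = -5*(-30 + 47)/(3 - 51) = -85/(-48) = -85*(-1)/48 = -5*(-17/48) = 85/48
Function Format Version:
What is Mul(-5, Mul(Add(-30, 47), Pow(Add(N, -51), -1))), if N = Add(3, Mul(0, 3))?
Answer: Rational(85, 48) ≈ 1.7708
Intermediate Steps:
N = 3 (N = Add(3, 0) = 3)
Mul(-5, Mul(Add(-30, 47), Pow(Add(N, -51), -1))) = Mul(-5, Mul(Add(-30, 47), Pow(Add(3, -51), -1))) = Mul(-5, Mul(17, Pow(-48, -1))) = Mul(-5, Mul(17, Rational(-1, 48))) = Mul(-5, Rational(-17, 48)) = Rational(85, 48)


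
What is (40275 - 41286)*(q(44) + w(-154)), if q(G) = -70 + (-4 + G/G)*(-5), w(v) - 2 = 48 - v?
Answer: -150639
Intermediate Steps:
w(v) = 50 - v (w(v) = 2 + (48 - v) = 50 - v)
q(G) = -55 (q(G) = -70 + (-4 + 1)*(-5) = -70 - 3*(-5) = -70 + 15 = -55)
(40275 - 41286)*(q(44) + w(-154)) = (40275 - 41286)*(-55 + (50 - 1*(-154))) = -1011*(-55 + (50 + 154)) = -1011*(-55 + 204) = -1011*149 = -150639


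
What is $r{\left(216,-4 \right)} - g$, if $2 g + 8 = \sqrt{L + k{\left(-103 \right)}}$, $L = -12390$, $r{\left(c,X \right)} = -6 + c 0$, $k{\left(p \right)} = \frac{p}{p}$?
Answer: $-2 - \frac{i \sqrt{12389}}{2} \approx -2.0 - 55.653 i$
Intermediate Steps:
$k{\left(p \right)} = 1$
$r{\left(c,X \right)} = -6$ ($r{\left(c,X \right)} = -6 + 0 = -6$)
$g = -4 + \frac{i \sqrt{12389}}{2}$ ($g = -4 + \frac{\sqrt{-12390 + 1}}{2} = -4 + \frac{\sqrt{-12389}}{2} = -4 + \frac{i \sqrt{12389}}{2} \approx -4.0 + 55.653 i$)
$r{\left(216,-4 \right)} - g = -6 - \left(-4 + \frac{i \sqrt{12389}}{2}\right) = -6 + \left(4 - \frac{i \sqrt{12389}}{2}\right) = -2 - \frac{i \sqrt{12389}}{2}$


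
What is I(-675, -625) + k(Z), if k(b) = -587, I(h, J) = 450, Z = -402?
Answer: -137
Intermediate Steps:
I(-675, -625) + k(Z) = 450 - 587 = -137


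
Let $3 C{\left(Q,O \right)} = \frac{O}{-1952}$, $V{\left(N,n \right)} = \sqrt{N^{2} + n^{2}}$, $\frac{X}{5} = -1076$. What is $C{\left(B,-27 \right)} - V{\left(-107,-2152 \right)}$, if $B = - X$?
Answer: $\frac{9}{1952} - \sqrt{4642553} \approx -2154.7$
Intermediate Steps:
$X = -5380$ ($X = 5 \left(-1076\right) = -5380$)
$B = 5380$ ($B = \left(-1\right) \left(-5380\right) = 5380$)
$C{\left(Q,O \right)} = - \frac{O}{5856}$ ($C{\left(Q,O \right)} = \frac{O \frac{1}{-1952}}{3} = \frac{O \left(- \frac{1}{1952}\right)}{3} = \frac{\left(- \frac{1}{1952}\right) O}{3} = - \frac{O}{5856}$)
$C{\left(B,-27 \right)} - V{\left(-107,-2152 \right)} = \left(- \frac{1}{5856}\right) \left(-27\right) - \sqrt{\left(-107\right)^{2} + \left(-2152\right)^{2}} = \frac{9}{1952} - \sqrt{11449 + 4631104} = \frac{9}{1952} - \sqrt{4642553}$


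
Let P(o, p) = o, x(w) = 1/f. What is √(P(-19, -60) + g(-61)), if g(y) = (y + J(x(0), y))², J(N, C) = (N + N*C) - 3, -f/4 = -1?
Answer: √6222 ≈ 78.880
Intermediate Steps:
f = 4 (f = -4*(-1) = 4)
x(w) = ¼ (x(w) = 1/4 = ¼)
J(N, C) = -3 + N + C*N (J(N, C) = (N + C*N) - 3 = -3 + N + C*N)
g(y) = (-11/4 + 5*y/4)² (g(y) = (y + (-3 + ¼ + y*(¼)))² = (y + (-3 + ¼ + y/4))² = (y + (-11/4 + y/4))² = (-11/4 + 5*y/4)²)
√(P(-19, -60) + g(-61)) = √(-19 + (-11 + 5*(-61))²/16) = √(-19 + (-11 - 305)²/16) = √(-19 + (1/16)*(-316)²) = √(-19 + (1/16)*99856) = √(-19 + 6241) = √6222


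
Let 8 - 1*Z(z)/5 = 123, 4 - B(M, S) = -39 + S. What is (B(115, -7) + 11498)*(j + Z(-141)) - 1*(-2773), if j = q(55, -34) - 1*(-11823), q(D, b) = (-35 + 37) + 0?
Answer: 129917773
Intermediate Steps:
q(D, b) = 2 (q(D, b) = 2 + 0 = 2)
j = 11825 (j = 2 - 1*(-11823) = 2 + 11823 = 11825)
B(M, S) = 43 - S (B(M, S) = 4 - (-39 + S) = 4 + (39 - S) = 43 - S)
Z(z) = -575 (Z(z) = 40 - 5*123 = 40 - 615 = -575)
(B(115, -7) + 11498)*(j + Z(-141)) - 1*(-2773) = ((43 - 1*(-7)) + 11498)*(11825 - 575) - 1*(-2773) = ((43 + 7) + 11498)*11250 + 2773 = (50 + 11498)*11250 + 2773 = 11548*11250 + 2773 = 129915000 + 2773 = 129917773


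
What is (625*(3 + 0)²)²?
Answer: 31640625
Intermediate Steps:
(625*(3 + 0)²)² = (625*3²)² = (625*9)² = 5625² = 31640625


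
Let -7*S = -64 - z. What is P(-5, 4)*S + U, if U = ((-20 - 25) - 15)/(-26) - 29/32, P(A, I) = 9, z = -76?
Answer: -40847/2912 ≈ -14.027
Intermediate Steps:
U = 583/416 (U = (-45 - 15)*(-1/26) - 29*1/32 = -60*(-1/26) - 29/32 = 30/13 - 29/32 = 583/416 ≈ 1.4014)
S = -12/7 (S = -(-64 - 1*(-76))/7 = -(-64 + 76)/7 = -⅐*12 = -12/7 ≈ -1.7143)
P(-5, 4)*S + U = 9*(-12/7) + 583/416 = -108/7 + 583/416 = -40847/2912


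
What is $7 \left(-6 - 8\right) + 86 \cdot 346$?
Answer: $29658$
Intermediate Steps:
$7 \left(-6 - 8\right) + 86 \cdot 346 = 7 \left(-14\right) + 29756 = -98 + 29756 = 29658$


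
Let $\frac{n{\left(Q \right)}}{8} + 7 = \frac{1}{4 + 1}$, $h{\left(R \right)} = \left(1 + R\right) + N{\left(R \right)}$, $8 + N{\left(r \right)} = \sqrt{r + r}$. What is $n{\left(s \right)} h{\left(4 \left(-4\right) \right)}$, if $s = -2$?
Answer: $\frac{6256}{5} - \frac{1088 i \sqrt{2}}{5} \approx 1251.2 - 307.73 i$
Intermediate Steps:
$N{\left(r \right)} = -8 + \sqrt{2} \sqrt{r}$ ($N{\left(r \right)} = -8 + \sqrt{r + r} = -8 + \sqrt{2 r} = -8 + \sqrt{2} \sqrt{r}$)
$h{\left(R \right)} = -7 + R + \sqrt{2} \sqrt{R}$ ($h{\left(R \right)} = \left(1 + R\right) + \left(-8 + \sqrt{2} \sqrt{R}\right) = -7 + R + \sqrt{2} \sqrt{R}$)
$n{\left(Q \right)} = - \frac{272}{5}$ ($n{\left(Q \right)} = -56 + \frac{8}{4 + 1} = -56 + \frac{8}{5} = - \frac{272}{5}$)
$n{\left(s \right)} h{\left(4 \left(-4\right) \right)} = - \frac{272 \left(-7 + 4 \left(-4\right) + \sqrt{2} \sqrt{4 \left(-4\right)}\right)}{5} = - \frac{272 \left(-7 - 16 + \sqrt{2} \sqrt{-16}\right)}{5} = - \frac{272 \left(-7 - 16 + \sqrt{2} \cdot 4 i\right)}{5} = - \frac{272 \left(-7 - 16 + 4 i \sqrt{2}\right)}{5} = - \frac{272 \left(-23 + 4 i \sqrt{2}\right)}{5} = \frac{6256}{5} - \frac{1088 i \sqrt{2}}{5}$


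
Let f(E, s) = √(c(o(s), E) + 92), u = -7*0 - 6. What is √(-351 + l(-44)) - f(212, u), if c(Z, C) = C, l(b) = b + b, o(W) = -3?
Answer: -4*√19 + I*√439 ≈ -17.436 + 20.952*I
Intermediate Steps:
l(b) = 2*b
u = -6 (u = 0 - 6 = -6)
f(E, s) = √(92 + E) (f(E, s) = √(E + 92) = √(92 + E))
√(-351 + l(-44)) - f(212, u) = √(-351 + 2*(-44)) - √(92 + 212) = √(-351 - 88) - √304 = √(-439) - 4*√19 = I*√439 - 4*√19 = -4*√19 + I*√439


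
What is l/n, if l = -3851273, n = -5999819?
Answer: 3851273/5999819 ≈ 0.64190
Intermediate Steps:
l/n = -3851273/(-5999819) = -3851273*(-1/5999819) = 3851273/5999819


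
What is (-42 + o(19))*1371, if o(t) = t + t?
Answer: -5484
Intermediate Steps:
o(t) = 2*t
(-42 + o(19))*1371 = (-42 + 2*19)*1371 = (-42 + 38)*1371 = -4*1371 = -5484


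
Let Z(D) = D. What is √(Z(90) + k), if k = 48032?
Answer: √48122 ≈ 219.37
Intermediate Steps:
√(Z(90) + k) = √(90 + 48032) = √48122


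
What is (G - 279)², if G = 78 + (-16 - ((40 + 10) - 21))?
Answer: 60516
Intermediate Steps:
G = 33 (G = 78 + (-16 - (50 - 21)) = 78 + (-16 - 1*29) = 78 + (-16 - 29) = 78 - 45 = 33)
(G - 279)² = (33 - 279)² = (-246)² = 60516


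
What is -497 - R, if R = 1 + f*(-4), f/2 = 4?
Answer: -466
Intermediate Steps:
f = 8 (f = 2*4 = 8)
R = -31 (R = 1 + 8*(-4) = 1 - 32 = -31)
-497 - R = -497 - 1*(-31) = -497 + 31 = -466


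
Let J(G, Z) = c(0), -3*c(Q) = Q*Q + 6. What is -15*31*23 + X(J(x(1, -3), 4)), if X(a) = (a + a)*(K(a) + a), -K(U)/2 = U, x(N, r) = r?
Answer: -10703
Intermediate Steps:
c(Q) = -2 - Q**2/3 (c(Q) = -(Q*Q + 6)/3 = -(Q**2 + 6)/3 = -(6 + Q**2)/3 = -2 - Q**2/3)
J(G, Z) = -2 (J(G, Z) = -2 - 1/3*0**2 = -2 - 1/3*0 = -2 + 0 = -2)
K(U) = -2*U
X(a) = -2*a**2 (X(a) = (a + a)*(-2*a + a) = (2*a)*(-a) = -2*a**2)
-15*31*23 + X(J(x(1, -3), 4)) = -15*31*23 - 2*(-2)**2 = -465*23 - 2*4 = -10695 - 8 = -10703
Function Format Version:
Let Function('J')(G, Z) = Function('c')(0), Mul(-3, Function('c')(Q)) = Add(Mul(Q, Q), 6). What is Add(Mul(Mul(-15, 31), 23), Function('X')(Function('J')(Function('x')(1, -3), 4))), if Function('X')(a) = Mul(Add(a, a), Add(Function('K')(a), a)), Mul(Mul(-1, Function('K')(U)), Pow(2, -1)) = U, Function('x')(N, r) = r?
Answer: -10703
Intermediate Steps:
Function('c')(Q) = Add(-2, Mul(Rational(-1, 3), Pow(Q, 2))) (Function('c')(Q) = Mul(Rational(-1, 3), Add(Mul(Q, Q), 6)) = Mul(Rational(-1, 3), Add(Pow(Q, 2), 6)) = Mul(Rational(-1, 3), Add(6, Pow(Q, 2))) = Add(-2, Mul(Rational(-1, 3), Pow(Q, 2))))
Function('J')(G, Z) = -2 (Function('J')(G, Z) = Add(-2, Mul(Rational(-1, 3), Pow(0, 2))) = Add(-2, Mul(Rational(-1, 3), 0)) = Add(-2, 0) = -2)
Function('K')(U) = Mul(-2, U)
Function('X')(a) = Mul(-2, Pow(a, 2)) (Function('X')(a) = Mul(Add(a, a), Add(Mul(-2, a), a)) = Mul(Mul(2, a), Mul(-1, a)) = Mul(-2, Pow(a, 2)))
Add(Mul(Mul(-15, 31), 23), Function('X')(Function('J')(Function('x')(1, -3), 4))) = Add(Mul(Mul(-15, 31), 23), Mul(-2, Pow(-2, 2))) = Add(Mul(-465, 23), Mul(-2, 4)) = Add(-10695, -8) = -10703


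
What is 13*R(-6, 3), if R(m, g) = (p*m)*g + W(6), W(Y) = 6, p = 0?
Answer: 78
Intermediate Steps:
R(m, g) = 6 (R(m, g) = (0*m)*g + 6 = 0*g + 6 = 0 + 6 = 6)
13*R(-6, 3) = 13*6 = 78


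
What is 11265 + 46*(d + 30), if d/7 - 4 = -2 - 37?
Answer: 1375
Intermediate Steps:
d = -245 (d = 28 + 7*(-2 - 37) = 28 + 7*(-39) = 28 - 273 = -245)
11265 + 46*(d + 30) = 11265 + 46*(-245 + 30) = 11265 + 46*(-215) = 11265 - 9890 = 1375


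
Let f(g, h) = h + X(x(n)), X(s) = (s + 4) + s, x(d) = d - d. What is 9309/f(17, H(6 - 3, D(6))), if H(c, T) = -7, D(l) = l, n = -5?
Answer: -3103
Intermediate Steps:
x(d) = 0
X(s) = 4 + 2*s (X(s) = (4 + s) + s = 4 + 2*s)
f(g, h) = 4 + h (f(g, h) = h + (4 + 2*0) = h + (4 + 0) = h + 4 = 4 + h)
9309/f(17, H(6 - 3, D(6))) = 9309/(4 - 7) = 9309/(-3) = 9309*(-⅓) = -3103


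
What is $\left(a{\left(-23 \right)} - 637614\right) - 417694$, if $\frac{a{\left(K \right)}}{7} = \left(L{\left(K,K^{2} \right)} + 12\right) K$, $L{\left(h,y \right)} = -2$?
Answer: $-1056918$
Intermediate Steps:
$a{\left(K \right)} = 70 K$ ($a{\left(K \right)} = 7 \left(-2 + 12\right) K = 7 \cdot 10 K = 70 K$)
$\left(a{\left(-23 \right)} - 637614\right) - 417694 = \left(70 \left(-23\right) - 637614\right) - 417694 = \left(-1610 - 637614\right) - 417694 = -639224 - 417694 = -1056918$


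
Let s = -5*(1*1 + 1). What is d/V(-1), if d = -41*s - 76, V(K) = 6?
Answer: 167/3 ≈ 55.667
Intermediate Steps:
s = -10 (s = -5*(1 + 1) = -5*2 = -10)
d = 334 (d = -41*(-10) - 76 = 410 - 76 = 334)
d/V(-1) = 334/6 = 334*(1/6) = 167/3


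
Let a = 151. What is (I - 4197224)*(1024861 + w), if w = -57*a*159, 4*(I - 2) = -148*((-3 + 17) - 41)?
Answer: 1442040426396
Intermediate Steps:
I = 1001 (I = 2 + (-148*((-3 + 17) - 41))/4 = 2 + (-148*(14 - 41))/4 = 2 + (-148*(-27))/4 = 2 + (1/4)*3996 = 2 + 999 = 1001)
w = -1368513 (w = -57*151*159 = -8607*159 = -1368513)
(I - 4197224)*(1024861 + w) = (1001 - 4197224)*(1024861 - 1368513) = -4196223*(-343652) = 1442040426396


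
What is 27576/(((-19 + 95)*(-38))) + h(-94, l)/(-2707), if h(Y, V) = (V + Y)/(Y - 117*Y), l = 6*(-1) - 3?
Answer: -101745503033/10655683208 ≈ -9.5485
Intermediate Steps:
l = -9 (l = -6 - 3 = -9)
h(Y, V) = -(V + Y)/(116*Y) (h(Y, V) = (V + Y)/((-116*Y)) = (V + Y)*(-1/(116*Y)) = -(V + Y)/(116*Y))
27576/(((-19 + 95)*(-38))) + h(-94, l)/(-2707) = 27576/(((-19 + 95)*(-38))) + ((1/116)*(-1*(-9) - 1*(-94))/(-94))/(-2707) = 27576/((76*(-38))) + ((1/116)*(-1/94)*(9 + 94))*(-1/2707) = 27576/(-2888) + ((1/116)*(-1/94)*103)*(-1/2707) = 27576*(-1/2888) - 103/10904*(-1/2707) = -3447/361 + 103/29517128 = -101745503033/10655683208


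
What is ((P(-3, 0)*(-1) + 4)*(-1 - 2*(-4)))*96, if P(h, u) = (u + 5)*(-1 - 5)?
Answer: 22848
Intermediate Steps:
P(h, u) = -30 - 6*u (P(h, u) = (5 + u)*(-6) = -30 - 6*u)
((P(-3, 0)*(-1) + 4)*(-1 - 2*(-4)))*96 = (((-30 - 6*0)*(-1) + 4)*(-1 - 2*(-4)))*96 = (((-30 + 0)*(-1) + 4)*(-1 + 8))*96 = ((-30*(-1) + 4)*7)*96 = ((30 + 4)*7)*96 = (34*7)*96 = 238*96 = 22848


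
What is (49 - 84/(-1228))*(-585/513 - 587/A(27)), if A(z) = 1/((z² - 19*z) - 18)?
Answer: -99798201608/17499 ≈ -5.7031e+6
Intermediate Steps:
A(z) = 1/(-18 + z² - 19*z)
(49 - 84/(-1228))*(-585/513 - 587/A(27)) = (49 - 84/(-1228))*(-585/513 - 587/(1/(-18 + 27² - 19*27))) = (49 - 84*(-1/1228))*(-585*1/513 - 587/(1/(-18 + 729 - 513))) = (49 + 21/307)*(-65/57 - 587/(1/198)) = 15064*(-65/57 - 587/1/198)/307 = 15064*(-65/57 - 587*198)/307 = 15064*(-65/57 - 116226)/307 = (15064/307)*(-6624947/57) = -99798201608/17499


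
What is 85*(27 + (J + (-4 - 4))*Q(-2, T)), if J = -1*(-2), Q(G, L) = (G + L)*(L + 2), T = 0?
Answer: 4335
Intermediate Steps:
Q(G, L) = (2 + L)*(G + L) (Q(G, L) = (G + L)*(2 + L) = (2 + L)*(G + L))
J = 2
85*(27 + (J + (-4 - 4))*Q(-2, T)) = 85*(27 + (2 + (-4 - 4))*(0**2 + 2*(-2) + 2*0 - 2*0)) = 85*(27 + (2 - 8)*(0 - 4 + 0 + 0)) = 85*(27 - 6*(-4)) = 85*(27 + 24) = 85*51 = 4335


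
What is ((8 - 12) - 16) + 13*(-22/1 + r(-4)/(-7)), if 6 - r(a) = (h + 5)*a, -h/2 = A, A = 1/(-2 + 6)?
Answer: -2454/7 ≈ -350.57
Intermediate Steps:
A = 1/4 ≈ 0.25000
h = -1/2 (h = -2*1/4 = -1/2 ≈ -0.50000)
r(a) = 6 - 9*a/2 (r(a) = 6 - (-1/2 + 5)*a = 6 - 9*a/2)
((8 - 12) - 16) + 13*(-22/1 + r(-4)/(-7)) = ((8 - 12) - 16) + 13*(-22/1 + (6 - 9/2*(-4))/(-7)) = (-4 - 16) + 13*(-22*1 + (6 + 18)*(-1/7)) = -20 + 13*(-22 + 24*(-1/7)) = -20 + 13*(-22 - 24/7) = -20 + 13*(-178/7) = -20 - 2314/7 = -2454/7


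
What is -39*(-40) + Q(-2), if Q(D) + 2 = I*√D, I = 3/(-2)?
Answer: 1558 - 3*I*√2/2 ≈ 1558.0 - 2.1213*I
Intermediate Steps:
I = -3/2 (I = 3*(-½) = -3/2 ≈ -1.5000)
Q(D) = -2 - 3*√D/2
-39*(-40) + Q(-2) = -39*(-40) + (-2 - 3*I*√2/2) = 1560 + (-2 - 3*I*√2/2) = 1558 - 3*I*√2/2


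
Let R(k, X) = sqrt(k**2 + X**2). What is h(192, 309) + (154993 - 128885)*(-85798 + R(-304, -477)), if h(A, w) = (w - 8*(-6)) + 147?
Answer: -2240013680 + 26108*sqrt(319945) ≈ -2.2252e+9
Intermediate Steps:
R(k, X) = sqrt(X**2 + k**2)
h(A, w) = 195 + w (h(A, w) = (w + 48) + 147 = (48 + w) + 147 = 195 + w)
h(192, 309) + (154993 - 128885)*(-85798 + R(-304, -477)) = (195 + 309) + (154993 - 128885)*(-85798 + sqrt((-477)**2 + (-304)**2)) = 504 + 26108*(-85798 + sqrt(227529 + 92416)) = 504 + 26108*(-85798 + sqrt(319945)) = 504 + (-2240014184 + 26108*sqrt(319945)) = -2240013680 + 26108*sqrt(319945)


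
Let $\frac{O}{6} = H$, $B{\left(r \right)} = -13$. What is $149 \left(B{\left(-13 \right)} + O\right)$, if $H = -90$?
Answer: $-82397$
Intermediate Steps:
$O = -540$ ($O = 6 \left(-90\right) = -540$)
$149 \left(B{\left(-13 \right)} + O\right) = 149 \left(-13 - 540\right) = 149 \left(-553\right) = -82397$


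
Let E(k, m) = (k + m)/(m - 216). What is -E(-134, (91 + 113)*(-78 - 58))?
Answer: -13939/13980 ≈ -0.99707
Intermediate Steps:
E(k, m) = (k + m)/(-216 + m)
-E(-134, (91 + 113)*(-78 - 58)) = -(-134 + (91 + 113)*(-78 - 58))/(-216 + (91 + 113)*(-78 - 58)) = -(-134 + 204*(-136))/(-216 + 204*(-136)) = -(-134 - 27744)/(-216 - 27744) = -(-27878)/(-27960) = -(-1)*(-27878)/27960 = -1*13939/13980 = -13939/13980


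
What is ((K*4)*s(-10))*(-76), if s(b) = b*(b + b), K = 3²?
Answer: -547200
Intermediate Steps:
K = 9
s(b) = 2*b² (s(b) = b*(2*b) = 2*b²)
((K*4)*s(-10))*(-76) = ((9*4)*(2*(-10)²))*(-76) = (36*(2*100))*(-76) = (36*200)*(-76) = 7200*(-76) = -547200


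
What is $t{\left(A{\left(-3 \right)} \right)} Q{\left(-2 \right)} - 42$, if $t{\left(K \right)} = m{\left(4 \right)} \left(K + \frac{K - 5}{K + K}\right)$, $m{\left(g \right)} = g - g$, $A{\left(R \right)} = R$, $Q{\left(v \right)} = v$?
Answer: $-42$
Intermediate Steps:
$m{\left(g \right)} = 0$
$t{\left(K \right)} = 0$ ($t{\left(K \right)} = 0 \left(K + \frac{K - 5}{K + K}\right) = 0 \left(K + \frac{-5 + K}{2 K}\right) = 0$)
$t{\left(A{\left(-3 \right)} \right)} Q{\left(-2 \right)} - 42 = 0 \left(-2\right) - 42 = 0 - 42 = -42$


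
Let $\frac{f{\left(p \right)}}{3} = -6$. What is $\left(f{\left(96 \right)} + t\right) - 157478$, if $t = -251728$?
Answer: $-409224$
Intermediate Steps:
$f{\left(p \right)} = -18$ ($f{\left(p \right)} = 3 \left(-6\right) = -18$)
$\left(f{\left(96 \right)} + t\right) - 157478 = \left(-18 - 251728\right) - 157478 = -251746 - 157478 = -409224$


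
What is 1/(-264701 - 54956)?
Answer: -1/319657 ≈ -3.1284e-6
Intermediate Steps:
1/(-264701 - 54956) = 1/(-319657) = -1/319657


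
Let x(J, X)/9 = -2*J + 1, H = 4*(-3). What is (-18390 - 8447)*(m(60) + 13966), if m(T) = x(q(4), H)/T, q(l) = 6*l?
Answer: -7492326823/20 ≈ -3.7462e+8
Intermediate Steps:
H = -12
x(J, X) = 9 - 18*J (x(J, X) = 9*(-2*J + 1) = 9*(1 - 2*J) = 9 - 18*J)
m(T) = -423/T (m(T) = (9 - 108*4)/T = (9 - 18*24)/T = (9 - 432)/T = -423/T)
(-18390 - 8447)*(m(60) + 13966) = (-18390 - 8447)*(-423/60 + 13966) = -26837*(-423*1/60 + 13966) = -26837*(-141/20 + 13966) = -26837*279179/20 = -7492326823/20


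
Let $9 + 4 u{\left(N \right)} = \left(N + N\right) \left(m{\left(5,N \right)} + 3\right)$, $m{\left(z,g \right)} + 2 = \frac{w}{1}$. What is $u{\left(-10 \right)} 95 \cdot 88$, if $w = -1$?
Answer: $-18810$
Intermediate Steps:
$m{\left(z,g \right)} = -3$ ($m{\left(z,g \right)} = -2 - 1^{-1} = -2 - 1 = -3$)
$u{\left(N \right)} = - \frac{9}{4}$ ($u{\left(N \right)} = - \frac{9}{4} + \frac{\left(N + N\right) \left(-3 + 3\right)}{4} = - \frac{9}{4} + \frac{2 N 0}{4} = - \frac{9}{4} + \frac{1}{4} \cdot 0 = - \frac{9}{4} + 0 = - \frac{9}{4}$)
$u{\left(-10 \right)} 95 \cdot 88 = \left(- \frac{9}{4}\right) 95 \cdot 88 = \left(- \frac{855}{4}\right) 88 = -18810$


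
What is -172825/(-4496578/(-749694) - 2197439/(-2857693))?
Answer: -37025946702117615/1449724630822 ≈ -25540.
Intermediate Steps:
-172825/(-4496578/(-749694) - 2197439/(-2857693)) = -172825/(-4496578*(-1/749694) - 2197439*(-1/2857693)) = -172825/(2248289/374847 + 2197439/2857693) = -172825/7248623154110/1071197647971 = -172825*1071197647971/7248623154110 = -37025946702117615/1449724630822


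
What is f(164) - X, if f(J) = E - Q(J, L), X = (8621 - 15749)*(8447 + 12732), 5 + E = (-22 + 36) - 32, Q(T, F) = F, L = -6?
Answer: 150963895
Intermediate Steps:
E = -23 (E = -5 + ((-22 + 36) - 32) = -5 + (14 - 32) = -5 - 18 = -23)
X = -150963912 (X = -7128*21179 = -150963912)
f(J) = -17 (f(J) = -23 - 1*(-6) = -23 + 6 = -17)
f(164) - X = -17 - 1*(-150963912) = -17 + 150963912 = 150963895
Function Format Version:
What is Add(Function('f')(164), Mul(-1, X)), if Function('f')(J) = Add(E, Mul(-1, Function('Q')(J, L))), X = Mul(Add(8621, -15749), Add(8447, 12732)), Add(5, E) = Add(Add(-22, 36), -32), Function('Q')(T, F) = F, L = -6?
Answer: 150963895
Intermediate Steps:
E = -23 (E = Add(-5, Add(Add(-22, 36), -32)) = Add(-5, Add(14, -32)) = Add(-5, -18) = -23)
X = -150963912 (X = Mul(-7128, 21179) = -150963912)
Function('f')(J) = -17 (Function('f')(J) = Add(-23, Mul(-1, -6)) = Add(-23, 6) = -17)
Add(Function('f')(164), Mul(-1, X)) = Add(-17, Mul(-1, -150963912)) = Add(-17, 150963912) = 150963895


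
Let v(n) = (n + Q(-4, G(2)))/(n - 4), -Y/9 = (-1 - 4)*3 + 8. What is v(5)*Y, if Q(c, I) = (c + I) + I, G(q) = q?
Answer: 315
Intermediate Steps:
Y = 63 (Y = -9*((-1 - 4)*3 + 8) = -9*(-5*3 + 8) = -9*(-15 + 8) = -9*(-7) = 63)
Q(c, I) = c + 2*I (Q(c, I) = (I + c) + I = c + 2*I)
v(n) = n/(-4 + n) (v(n) = (n + (-4 + 2*2))/(n - 4) = (n + (-4 + 4))/(-4 + n) = (n + 0)/(-4 + n) = n/(-4 + n))
v(5)*Y = (5/(-4 + 5))*63 = (5/1)*63 = (5*1)*63 = 5*63 = 315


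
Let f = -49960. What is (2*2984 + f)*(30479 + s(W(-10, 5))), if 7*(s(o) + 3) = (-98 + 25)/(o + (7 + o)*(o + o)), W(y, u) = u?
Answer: -1173109456584/875 ≈ -1.3407e+9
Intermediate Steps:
s(o) = -3 - 73/(7*(o + 2*o*(7 + o))) (s(o) = -3 + ((-98 + 25)/(o + (7 + o)*(o + o)))/7 = -3 + (-73/(o + (7 + o)*(2*o)))/7 = -3 + (-73/(o + 2*o*(7 + o)))/7 = -3 - 73/(7*(o + 2*o*(7 + o))))
(2*2984 + f)*(30479 + s(W(-10, 5))) = (2*2984 - 49960)*(30479 + (1/7)*(-73 - 315*5 - 42*5**2)/(5*(15 + 2*5))) = (5968 - 49960)*(30479 + (1/7)*(1/5)*(-73 - 1575 - 42*25)/(15 + 10)) = -43992*(30479 + (1/7)*(1/5)*(-73 - 1575 - 1050)/25) = -43992*(30479 + (1/7)*(1/5)*(1/25)*(-2698)) = -43992*(30479 - 2698/875) = -43992*26666427/875 = -1173109456584/875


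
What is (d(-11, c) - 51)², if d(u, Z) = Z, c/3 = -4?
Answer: 3969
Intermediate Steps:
c = -12 (c = 3*(-4) = -12)
(d(-11, c) - 51)² = (-12 - 51)² = (-63)² = 3969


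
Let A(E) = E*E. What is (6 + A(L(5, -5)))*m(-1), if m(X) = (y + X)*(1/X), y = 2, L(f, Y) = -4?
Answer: -22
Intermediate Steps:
A(E) = E**2
m(X) = (2 + X)/X (m(X) = (2 + X)*(1/X) = (2 + X)/X)
(6 + A(L(5, -5)))*m(-1) = (6 + (-4)**2)*((2 - 1)/(-1)) = (6 + 16)*(-1*1) = 22*(-1) = -22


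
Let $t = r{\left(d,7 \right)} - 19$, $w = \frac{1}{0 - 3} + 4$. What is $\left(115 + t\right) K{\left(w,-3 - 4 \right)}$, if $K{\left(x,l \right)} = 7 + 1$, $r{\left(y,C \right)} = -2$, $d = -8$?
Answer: $752$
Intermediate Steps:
$w = \frac{11}{3}$ ($w = \frac{1}{-3} + 4 = - \frac{1}{3} + 4 = \frac{11}{3} \approx 3.6667$)
$t = -21$ ($t = -2 - 19 = -21$)
$K{\left(x,l \right)} = 8$
$\left(115 + t\right) K{\left(w,-3 - 4 \right)} = \left(115 - 21\right) 8 = 94 \cdot 8 = 752$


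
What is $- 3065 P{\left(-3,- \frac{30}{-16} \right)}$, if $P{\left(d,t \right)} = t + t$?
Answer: $- \frac{45975}{4} \approx -11494.0$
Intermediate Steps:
$P{\left(d,t \right)} = 2 t$
$- 3065 P{\left(-3,- \frac{30}{-16} \right)} = - 3065 \cdot 2 \left(- \frac{30}{-16}\right) = - 3065 \cdot 2 \left(\left(-30\right) \left(- \frac{1}{16}\right)\right) = - 3065 \cdot 2 \cdot \frac{15}{8} = \left(-3065\right) \frac{15}{4} = - \frac{45975}{4}$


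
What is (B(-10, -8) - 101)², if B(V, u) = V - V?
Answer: 10201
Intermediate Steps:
B(V, u) = 0
(B(-10, -8) - 101)² = (0 - 101)² = (-101)² = 10201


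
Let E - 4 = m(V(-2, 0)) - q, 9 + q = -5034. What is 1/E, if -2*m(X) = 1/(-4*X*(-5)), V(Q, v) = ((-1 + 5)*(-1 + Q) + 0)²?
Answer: 5760/29070719 ≈ 0.00019814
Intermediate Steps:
V(Q, v) = (-4 + 4*Q)² (V(Q, v) = (4*(-1 + Q) + 0)² = ((-4 + 4*Q) + 0)² = (-4 + 4*Q)²)
q = -5043 (q = -9 - 5034 = -5043)
m(X) = -1/(40*X) (m(X) = -1/(20*X)/2 = -1/(40*X))
E = 29070719/5760 (E = 4 + (-1/(16*(-1 - 2)²)/40 - 1*(-5043)) = 4 + (-1/(40*(16*(-3)²)) + 5043) = 4 + (-1/(40*(16*9)) + 5043) = 4 + (-1/40/144 + 5043) = 4 + (-1/40*1/144 + 5043) = 4 + (-1/5760 + 5043) = 4 + 29047679/5760 = 29070719/5760 ≈ 5047.0)
1/E = 1/(29070719/5760) = 5760/29070719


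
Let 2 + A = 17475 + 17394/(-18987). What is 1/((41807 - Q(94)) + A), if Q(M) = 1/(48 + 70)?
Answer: 746822/44270917667 ≈ 1.6869e-5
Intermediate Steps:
Q(M) = 1/118
A = 110580819/6329 (A = -2 + (17475 + 17394/(-18987)) = -2 + (17475 + 17394*(-1/18987)) = -2 + (17475 - 5798/6329) = -2 + 110593477/6329 = 110580819/6329 ≈ 17472.)
1/((41807 - Q(94)) + A) = 1/((41807 - 1*1/118) + 110580819/6329) = 1/((41807 - 1/118) + 110580819/6329) = 1/(4933225/118 + 110580819/6329) = 1/(44270917667/746822) = 746822/44270917667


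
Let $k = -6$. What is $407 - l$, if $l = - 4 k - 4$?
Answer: $387$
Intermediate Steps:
$l = 20$ ($l = \left(-4\right) \left(-6\right) - 4 = 24 - 4 = 20$)
$407 - l = 407 - 20 = 387$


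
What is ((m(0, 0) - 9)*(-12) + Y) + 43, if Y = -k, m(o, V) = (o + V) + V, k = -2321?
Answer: 2472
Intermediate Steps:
m(o, V) = o + 2*V (m(o, V) = (V + o) + V = o + 2*V)
Y = 2321 (Y = -1*(-2321) = 2321)
((m(0, 0) - 9)*(-12) + Y) + 43 = (((0 + 2*0) - 9)*(-12) + 2321) + 43 = (((0 + 0) - 9)*(-12) + 2321) + 43 = ((0 - 9)*(-12) + 2321) + 43 = (-9*(-12) + 2321) + 43 = (108 + 2321) + 43 = 2429 + 43 = 2472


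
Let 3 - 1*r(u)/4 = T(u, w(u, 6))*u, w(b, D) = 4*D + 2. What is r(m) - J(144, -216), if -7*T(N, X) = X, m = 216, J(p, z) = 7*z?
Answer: 33132/7 ≈ 4733.1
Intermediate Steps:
w(b, D) = 2 + 4*D
T(N, X) = -X/7
r(u) = 12 + 104*u/7 (r(u) = 12 - 4*(-(2 + 4*6)/7)*u = 12 - 4*(-(2 + 24)/7)*u = 12 - 4*(-⅐*26)*u = 12 - (-104)*u/7 = 12 + 104*u/7)
r(m) - J(144, -216) = (12 + (104/7)*216) - 7*(-216) = (12 + 22464/7) - 1*(-1512) = 22548/7 + 1512 = 33132/7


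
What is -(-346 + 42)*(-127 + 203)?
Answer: 23104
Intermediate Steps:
-(-346 + 42)*(-127 + 203) = -(-304)*76 = -1*(-23104) = 23104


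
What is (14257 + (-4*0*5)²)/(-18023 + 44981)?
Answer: 14257/26958 ≈ 0.52886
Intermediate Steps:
(14257 + (-4*0*5)²)/(-18023 + 44981) = (14257 + (0*5)²)/26958 = (14257 + 0²)*(1/26958) = (14257 + 0)*(1/26958) = 14257*(1/26958) = 14257/26958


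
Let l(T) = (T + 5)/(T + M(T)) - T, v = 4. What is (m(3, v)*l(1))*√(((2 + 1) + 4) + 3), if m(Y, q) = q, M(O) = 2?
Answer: 4*√10 ≈ 12.649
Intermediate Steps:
l(T) = -T + (5 + T)/(2 + T) (l(T) = (T + 5)/(T + 2) - T = (5 + T)/(2 + T) - T = -T + (5 + T)/(2 + T))
(m(3, v)*l(1))*√(((2 + 1) + 4) + 3) = (4*((5 - 1*1 - 1*1²)/(2 + 1)))*√(((2 + 1) + 4) + 3) = (4*((5 - 1 - 1*1)/3))*√((3 + 4) + 3) = (4*((5 - 1 - 1)/3))*√(7 + 3) = (4*((⅓)*3))*√10 = (4*1)*√10 = 4*√10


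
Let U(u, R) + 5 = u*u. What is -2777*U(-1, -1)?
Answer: 11108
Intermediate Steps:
U(u, R) = -5 + u² (U(u, R) = -5 + u*u = -5 + u²)
-2777*U(-1, -1) = -2777*(-5 + (-1)²) = -2777*(-5 + 1) = -2777*(-4) = 11108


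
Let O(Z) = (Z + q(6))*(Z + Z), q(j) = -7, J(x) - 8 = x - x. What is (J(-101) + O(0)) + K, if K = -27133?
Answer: -27125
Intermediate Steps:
J(x) = 8 (J(x) = 8 + (x - x) = 8 + 0 = 8)
O(Z) = 2*Z*(-7 + Z) (O(Z) = (Z - 7)*(Z + Z) = (-7 + Z)*(2*Z) = 2*Z*(-7 + Z))
(J(-101) + O(0)) + K = (8 + 2*0*(-7 + 0)) - 27133 = (8 + 2*0*(-7)) - 27133 = (8 + 0) - 27133 = 8 - 27133 = -27125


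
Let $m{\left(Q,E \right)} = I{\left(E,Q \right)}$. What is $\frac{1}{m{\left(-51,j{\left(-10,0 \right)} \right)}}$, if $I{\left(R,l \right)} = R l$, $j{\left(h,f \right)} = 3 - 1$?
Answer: $- \frac{1}{102} \approx -0.0098039$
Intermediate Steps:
$j{\left(h,f \right)} = 2$ ($j{\left(h,f \right)} = 3 - 1 = 2$)
$m{\left(Q,E \right)} = E Q$
$\frac{1}{m{\left(-51,j{\left(-10,0 \right)} \right)}} = \frac{1}{2 \left(-51\right)} = \frac{1}{-102} = - \frac{1}{102}$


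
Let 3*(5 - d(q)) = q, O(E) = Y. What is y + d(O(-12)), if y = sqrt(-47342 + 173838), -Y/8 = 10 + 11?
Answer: 61 + 4*sqrt(7906) ≈ 416.66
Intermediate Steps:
Y = -168 (Y = -8*(10 + 11) = -8*21 = -168)
O(E) = -168
d(q) = 5 - q/3
y = 4*sqrt(7906) (y = sqrt(126496) = 4*sqrt(7906) ≈ 355.66)
y + d(O(-12)) = 4*sqrt(7906) + (5 - 1/3*(-168)) = 4*sqrt(7906) + (5 + 56) = 4*sqrt(7906) + 61 = 61 + 4*sqrt(7906)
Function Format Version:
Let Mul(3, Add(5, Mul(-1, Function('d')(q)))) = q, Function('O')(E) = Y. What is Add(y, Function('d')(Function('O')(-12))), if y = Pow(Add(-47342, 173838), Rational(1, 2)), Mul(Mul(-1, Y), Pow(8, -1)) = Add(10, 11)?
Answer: Add(61, Mul(4, Pow(7906, Rational(1, 2)))) ≈ 416.66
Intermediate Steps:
Y = -168 (Y = Mul(-8, Add(10, 11)) = Mul(-8, 21) = -168)
Function('O')(E) = -168
Function('d')(q) = Add(5, Mul(Rational(-1, 3), q))
y = Mul(4, Pow(7906, Rational(1, 2))) (y = Pow(126496, Rational(1, 2)) = Mul(4, Pow(7906, Rational(1, 2))) ≈ 355.66)
Add(y, Function('d')(Function('O')(-12))) = Add(Mul(4, Pow(7906, Rational(1, 2))), Add(5, Mul(Rational(-1, 3), -168))) = Add(Mul(4, Pow(7906, Rational(1, 2))), Add(5, 56)) = Add(Mul(4, Pow(7906, Rational(1, 2))), 61) = Add(61, Mul(4, Pow(7906, Rational(1, 2))))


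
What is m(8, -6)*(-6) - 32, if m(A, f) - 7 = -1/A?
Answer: -293/4 ≈ -73.250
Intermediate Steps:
m(A, f) = 7 - 1/A
m(8, -6)*(-6) - 32 = (7 - 1/8)*(-6) - 32 = (55/8)*(-6) - 32 = -165/4 - 32 = -293/4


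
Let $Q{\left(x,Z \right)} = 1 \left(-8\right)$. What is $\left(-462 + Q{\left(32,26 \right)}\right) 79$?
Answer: $-37130$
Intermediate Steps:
$Q{\left(x,Z \right)} = -8$
$\left(-462 + Q{\left(32,26 \right)}\right) 79 = \left(-462 - 8\right) 79 = \left(-470\right) 79 = -37130$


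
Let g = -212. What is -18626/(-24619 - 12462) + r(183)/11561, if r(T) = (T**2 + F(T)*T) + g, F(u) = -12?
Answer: 124349977/38972131 ≈ 3.1907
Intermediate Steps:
r(T) = -212 + T**2 - 12*T (r(T) = (T**2 - 12*T) - 212 = -212 + T**2 - 12*T)
-18626/(-24619 - 12462) + r(183)/11561 = -18626/(-24619 - 12462) + (-212 + 183**2 - 12*183)/11561 = -18626/(-37081) + (-212 + 33489 - 2196)*(1/11561) = -18626*(-1/37081) + 31081*(1/11561) = 18626/37081 + 31081/11561 = 124349977/38972131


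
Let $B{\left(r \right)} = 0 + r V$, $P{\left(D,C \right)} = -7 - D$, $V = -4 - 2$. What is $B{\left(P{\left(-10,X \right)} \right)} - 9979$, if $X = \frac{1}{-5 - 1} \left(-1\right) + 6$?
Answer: $-9997$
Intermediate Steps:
$V = -6$
$X = \frac{37}{6}$ ($X = \frac{1}{-6} \left(-1\right) + 6 = \left(- \frac{1}{6}\right) \left(-1\right) + 6 = \frac{1}{6} + 6 = \frac{37}{6} \approx 6.1667$)
$B{\left(r \right)} = - 6 r$ ($B{\left(r \right)} = 0 + r \left(-6\right) = 0 - 6 r = - 6 r$)
$B{\left(P{\left(-10,X \right)} \right)} - 9979 = - 6 \left(-7 - -10\right) - 9979 = - 6 \left(-7 + 10\right) - 9979 = \left(-6\right) 3 - 9979 = -18 - 9979 = -9997$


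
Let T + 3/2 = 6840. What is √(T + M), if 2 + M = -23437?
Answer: 3*I*√7378/2 ≈ 128.84*I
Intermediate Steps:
T = 13677/2 (T = -3/2 + 6840 = 13677/2 ≈ 6838.5)
M = -23439 (M = -2 - 23437 = -23439)
√(T + M) = √(13677/2 - 23439) = √(-33201/2) = 3*I*√7378/2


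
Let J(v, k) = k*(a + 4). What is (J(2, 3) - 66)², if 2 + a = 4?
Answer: 2304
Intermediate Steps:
a = 2 (a = -2 + 4 = 2)
J(v, k) = 6*k (J(v, k) = k*(2 + 4) = k*6 = 6*k)
(J(2, 3) - 66)² = (6*3 - 66)² = (18 - 66)² = (-48)² = 2304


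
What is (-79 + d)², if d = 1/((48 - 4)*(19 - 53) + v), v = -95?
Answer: 15797976100/2531281 ≈ 6241.1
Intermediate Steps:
d = -1/1591 (d = 1/((48 - 4)*(19 - 53) - 95) = 1/(44*(-34) - 95) = 1/(-1496 - 95) = 1/(-1591) = -1/1591 ≈ -0.00062854)
(-79 + d)² = (-79 - 1/1591)² = (-125690/1591)² = 15797976100/2531281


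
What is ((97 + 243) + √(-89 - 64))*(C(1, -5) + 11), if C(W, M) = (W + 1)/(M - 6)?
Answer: 40460/11 + 357*I*√17/11 ≈ 3678.2 + 133.81*I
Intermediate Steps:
C(W, M) = (1 + W)/(-6 + M)
((97 + 243) + √(-89 - 64))*(C(1, -5) + 11) = ((97 + 243) + √(-89 - 64))*((1 + 1)/(-6 - 5) + 11) = (340 + √(-153))*(2/(-11) + 11) = (340 + 3*I*√17)*(-1/11*2 + 11) = (340 + 3*I*√17)*(-2/11 + 11) = (340 + 3*I*√17)*(119/11) = 40460/11 + 357*I*√17/11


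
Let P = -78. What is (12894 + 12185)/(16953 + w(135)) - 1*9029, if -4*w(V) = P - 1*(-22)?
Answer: -153169964/16967 ≈ -9027.5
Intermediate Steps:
w(V) = 14 (w(V) = -(-78 - 1*(-22))/4 = -(-78 + 22)/4 = -1/4*(-56) = 14)
(12894 + 12185)/(16953 + w(135)) - 1*9029 = (12894 + 12185)/(16953 + 14) - 1*9029 = 25079/16967 - 9029 = -153169964/16967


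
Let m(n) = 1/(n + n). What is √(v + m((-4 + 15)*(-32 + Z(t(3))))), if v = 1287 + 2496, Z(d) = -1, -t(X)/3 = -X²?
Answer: √16478742/66 ≈ 61.506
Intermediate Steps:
t(X) = 3*X² (t(X) = -(-3)*X² = 3*X²)
m(n) = 1/(2*n)
v = 3783
√(v + m((-4 + 15)*(-32 + Z(t(3))))) = √(3783 + 1/(2*(((-4 + 15)*(-32 - 1))))) = √(3783 + 1/(2*((11*(-33))))) = √(3783 + (½)/(-363)) = √(3783 + (½)*(-1/363)) = √(3783 - 1/726) = √(2746457/726) = √16478742/66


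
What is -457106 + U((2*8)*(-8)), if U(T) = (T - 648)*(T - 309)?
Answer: -117994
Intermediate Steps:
U(T) = (-648 + T)*(-309 + T)
-457106 + U((2*8)*(-8)) = -457106 + (200232 + ((2*8)*(-8))**2 - 957*2*8*(-8)) = -457106 + (200232 + (16*(-8))**2 - 15312*(-8)) = -457106 + (200232 + (-128)**2 - 957*(-128)) = -457106 + (200232 + 16384 + 122496) = -457106 + 339112 = -117994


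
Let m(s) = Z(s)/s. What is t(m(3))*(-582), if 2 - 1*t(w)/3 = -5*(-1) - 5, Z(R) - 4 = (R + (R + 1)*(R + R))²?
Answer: -3492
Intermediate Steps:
Z(R) = 4 + (R + 2*R*(1 + R))² (Z(R) = 4 + (R + (R + 1)*(R + R))² = 4 + (R + (1 + R)*(2*R))² = 4 + (R + 2*R*(1 + R))²)
m(s) = (4 + s²*(3 + 2*s)²)/s
t(w) = 6 (t(w) = 6 - 3*(-5*(-1) - 5) = 6 - 3*(5 - 5) = 6 - 3*0 = 6 + 0 = 6)
t(m(3))*(-582) = 6*(-582) = -3492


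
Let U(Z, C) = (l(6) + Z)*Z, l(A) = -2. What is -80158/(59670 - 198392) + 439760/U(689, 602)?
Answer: 49473307457/32831543823 ≈ 1.5069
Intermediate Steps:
U(Z, C) = Z*(-2 + Z) (U(Z, C) = (-2 + Z)*Z = Z*(-2 + Z))
-80158/(59670 - 198392) + 439760/U(689, 602) = -80158/(59670 - 198392) + 439760/((689*(-2 + 689))) = -80158/(-138722) + 439760/((689*687)) = -80158*(-1/138722) + 439760/473343 = 40079/69361 + 439760*(1/473343) = 40079/69361 + 439760/473343 = 49473307457/32831543823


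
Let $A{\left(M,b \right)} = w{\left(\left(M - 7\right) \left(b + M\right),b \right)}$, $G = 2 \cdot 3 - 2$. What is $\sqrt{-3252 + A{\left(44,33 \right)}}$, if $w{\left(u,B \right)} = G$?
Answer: $4 i \sqrt{203} \approx 56.991 i$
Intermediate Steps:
$G = 4$ ($G = 6 - 2 = 4$)
$w{\left(u,B \right)} = 4$
$A{\left(M,b \right)} = 4$
$\sqrt{-3252 + A{\left(44,33 \right)}} = \sqrt{-3252 + 4} = \sqrt{-3248} = 4 i \sqrt{203}$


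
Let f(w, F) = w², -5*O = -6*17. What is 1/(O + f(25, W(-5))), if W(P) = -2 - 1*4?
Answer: 5/3227 ≈ 0.0015494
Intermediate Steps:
O = 102/5 (O = -(-6)*17/5 = -⅕*(-102) = 102/5 ≈ 20.400)
W(P) = -6 (W(P) = -2 - 4 = -6)
1/(O + f(25, W(-5))) = 1/(102/5 + 25²) = 1/(102/5 + 625) = 1/(3227/5) = 5/3227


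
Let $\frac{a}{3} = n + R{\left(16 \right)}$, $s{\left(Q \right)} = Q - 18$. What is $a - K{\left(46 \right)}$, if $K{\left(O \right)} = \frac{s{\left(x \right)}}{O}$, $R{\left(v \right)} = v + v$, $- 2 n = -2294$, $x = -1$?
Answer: $\frac{162721}{46} \approx 3537.4$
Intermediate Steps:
$n = 1147$ ($n = \left(- \frac{1}{2}\right) \left(-2294\right) = 1147$)
$s{\left(Q \right)} = -18 + Q$ ($s{\left(Q \right)} = Q - 18 = -18 + Q$)
$R{\left(v \right)} = 2 v$
$a = 3537$ ($a = 3 \left(1147 + 2 \cdot 16\right) = 3 \left(1147 + 32\right) = 3 \cdot 1179 = 3537$)
$K{\left(O \right)} = - \frac{19}{O}$ ($K{\left(O \right)} = \frac{-18 - 1}{O} = - \frac{19}{O}$)
$a - K{\left(46 \right)} = 3537 - - \frac{19}{46} = 3537 + \frac{19}{46} = \frac{162721}{46}$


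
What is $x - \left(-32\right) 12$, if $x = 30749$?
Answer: $31133$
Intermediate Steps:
$x - \left(-32\right) 12 = 30749 - \left(-32\right) 12 = 30749 - -384 = 30749 + 384 = 31133$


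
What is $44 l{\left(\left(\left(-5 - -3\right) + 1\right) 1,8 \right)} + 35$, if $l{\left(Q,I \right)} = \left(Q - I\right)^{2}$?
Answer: $3599$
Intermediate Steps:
$44 l{\left(\left(\left(-5 - -3\right) + 1\right) 1,8 \right)} + 35 = 44 \left(8 - \left(\left(-5 - -3\right) + 1\right) 1\right)^{2} + 35 = 44 \left(8 - \left(\left(-5 + 3\right) + 1\right) 1\right)^{2} + 35 = 44 \left(8 - \left(-2 + 1\right) 1\right)^{2} + 35 = 44 \left(8 - \left(-1\right) 1\right)^{2} + 35 = 44 \left(8 - -1\right)^{2} + 35 = 44 \left(8 + 1\right)^{2} + 35 = 44 \cdot 9^{2} + 35 = 44 \cdot 81 + 35 = 3564 + 35 = 3599$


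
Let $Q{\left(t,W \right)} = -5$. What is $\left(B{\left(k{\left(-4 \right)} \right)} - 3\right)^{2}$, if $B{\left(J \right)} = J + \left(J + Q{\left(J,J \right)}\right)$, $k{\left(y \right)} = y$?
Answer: $256$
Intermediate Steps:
$B{\left(J \right)} = -5 + 2 J$ ($B{\left(J \right)} = J + \left(J - 5\right) = J + \left(-5 + J\right) = -5 + 2 J$)
$\left(B{\left(k{\left(-4 \right)} \right)} - 3\right)^{2} = \left(\left(-5 + 2 \left(-4\right)\right) - 3\right)^{2} = \left(\left(-5 - 8\right) - 3\right)^{2} = \left(-13 - 3\right)^{2} = \left(-16\right)^{2} = 256$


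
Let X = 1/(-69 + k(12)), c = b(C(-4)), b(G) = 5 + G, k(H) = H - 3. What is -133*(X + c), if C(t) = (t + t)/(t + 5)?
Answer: 24073/60 ≈ 401.22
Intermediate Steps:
C(t) = 2*t/(5 + t) (C(t) = (2*t)/(5 + t) = 2*t/(5 + t))
k(H) = -3 + H
c = -3 (c = 5 + 2*(-4)/(5 - 4) = 5 + 2*(-4)/1 = 5 + 2*(-4)*1 = 5 - 8 = -3)
X = -1/60 (X = 1/(-69 + (-3 + 12)) = 1/(-69 + 9) = 1/(-60) = -1/60 ≈ -0.016667)
-133*(X + c) = -133*(-1/60 - 3) = -133*(-181/60) = 24073/60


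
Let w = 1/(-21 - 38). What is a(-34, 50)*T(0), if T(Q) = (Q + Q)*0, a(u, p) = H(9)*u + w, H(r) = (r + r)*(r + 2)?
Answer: 0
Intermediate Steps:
w = -1/59 (w = 1/(-59) = -1/59 ≈ -0.016949)
H(r) = 2*r*(2 + r) (H(r) = (2*r)*(2 + r) = 2*r*(2 + r))
a(u, p) = -1/59 + 198*u (a(u, p) = (2*9*(2 + 9))*u - 1/59 = (2*9*11)*u - 1/59 = 198*u - 1/59 = -1/59 + 198*u)
T(Q) = 0 (T(Q) = (2*Q)*0 = 0)
a(-34, 50)*T(0) = (-1/59 + 198*(-34))*0 = (-1/59 - 6732)*0 = -397189/59*0 = 0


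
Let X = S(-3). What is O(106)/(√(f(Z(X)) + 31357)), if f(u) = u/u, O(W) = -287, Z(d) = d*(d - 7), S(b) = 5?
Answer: -287*√31358/31358 ≈ -1.6207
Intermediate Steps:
X = 5
Z(d) = d*(-7 + d)
f(u) = 1
O(106)/(√(f(Z(X)) + 31357)) = -287/√(1 + 31357) = -287*√31358/31358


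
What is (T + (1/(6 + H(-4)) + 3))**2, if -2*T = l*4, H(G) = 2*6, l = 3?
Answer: 2809/324 ≈ 8.6698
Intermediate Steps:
H(G) = 12
T = -6 (T = -3*4/2 = -1/2*12 = -6)
(T + (1/(6 + H(-4)) + 3))**2 = (-6 + (1/(6 + 12) + 3))**2 = (-6 + (1/18 + 3))**2 = (-6 + 55/18)**2 = (-53/18)**2 = 2809/324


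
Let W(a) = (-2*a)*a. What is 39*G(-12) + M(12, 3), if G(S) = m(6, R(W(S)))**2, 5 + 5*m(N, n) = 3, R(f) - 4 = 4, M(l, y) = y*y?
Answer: 381/25 ≈ 15.240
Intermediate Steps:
M(l, y) = y**2
W(a) = -2*a**2
R(f) = 8 (R(f) = 4 + 4 = 8)
m(N, n) = -2/5 (m(N, n) = -1 + (1/5)*3 = -1 + 3/5 = -2/5)
G(S) = 4/25 (G(S) = (-2/5)**2 = 4/25)
39*G(-12) + M(12, 3) = 39*(4/25) + 3**2 = 156/25 + 9 = 381/25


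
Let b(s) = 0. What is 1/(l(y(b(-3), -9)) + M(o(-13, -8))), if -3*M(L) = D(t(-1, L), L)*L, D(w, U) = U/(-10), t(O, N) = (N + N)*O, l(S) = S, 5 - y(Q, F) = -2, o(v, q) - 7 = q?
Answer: 30/211 ≈ 0.14218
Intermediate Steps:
o(v, q) = 7 + q
y(Q, F) = 7 (y(Q, F) = 5 - 1*(-2) = 5 + 2 = 7)
t(O, N) = 2*N*O (t(O, N) = (2*N)*O = 2*N*O)
D(w, U) = -U/10 (D(w, U) = U*(-1/10) = -U/10)
M(L) = L**2/30 (M(L) = -(-L/10)*L/3 = -(-1)*L**2/30 = L**2/30)
1/(l(y(b(-3), -9)) + M(o(-13, -8))) = 1/(7 + (7 - 8)**2/30) = 1/(7 + (1/30)*(-1)**2) = 1/(7 + (1/30)*1) = 1/(7 + 1/30) = 1/(211/30) = 30/211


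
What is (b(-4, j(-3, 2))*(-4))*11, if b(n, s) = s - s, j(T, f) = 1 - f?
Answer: 0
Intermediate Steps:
b(n, s) = 0
(b(-4, j(-3, 2))*(-4))*11 = (0*(-4))*11 = 0*11 = 0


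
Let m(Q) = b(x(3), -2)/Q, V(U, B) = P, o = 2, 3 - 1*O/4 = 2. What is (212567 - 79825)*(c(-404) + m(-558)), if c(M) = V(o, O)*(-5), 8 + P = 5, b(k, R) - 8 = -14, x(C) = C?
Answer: 5977672/3 ≈ 1.9926e+6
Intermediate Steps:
O = 4 (O = 12 - 4*2 = 12 - 8 = 4)
b(k, R) = -6 (b(k, R) = 8 - 14 = -6)
P = -3 (P = -8 + 5 = -3)
V(U, B) = -3
m(Q) = -6/Q
c(M) = 15 (c(M) = -3*(-5) = 15)
(212567 - 79825)*(c(-404) + m(-558)) = (212567 - 79825)*(15 - 6/(-558)) = 132742*(15 - 6*(-1/558)) = 132742*(15 + 1/93) = 132742*(1396/93) = 5977672/3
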